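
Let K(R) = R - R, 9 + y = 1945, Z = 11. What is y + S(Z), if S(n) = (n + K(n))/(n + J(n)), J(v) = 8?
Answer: 36795/19 ≈ 1936.6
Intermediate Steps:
y = 1936 (y = -9 + 1945 = 1936)
K(R) = 0
S(n) = n/(8 + n) (S(n) = (n + 0)/(n + 8) = n/(8 + n))
y + S(Z) = 1936 + 11/(8 + 11) = 1936 + 11/19 = 36795/19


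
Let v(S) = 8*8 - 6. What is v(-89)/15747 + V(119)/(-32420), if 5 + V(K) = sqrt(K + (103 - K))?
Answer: 13511/3520812 - sqrt(103)/32420 ≈ 0.0035244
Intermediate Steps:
V(K) = -5 + sqrt(103) (V(K) = -5 + sqrt(K + (103 - K)) = -5 + sqrt(103))
v(S) = 58 (v(S) = 64 - 6 = 58)
v(-89)/15747 + V(119)/(-32420) = 58/15747 + (-5 + sqrt(103))/(-32420) = 58*(1/15747) + (-5 + sqrt(103))*(-1/32420) = 2/543 + (1/6484 - sqrt(103)/32420) = 13511/3520812 - sqrt(103)/32420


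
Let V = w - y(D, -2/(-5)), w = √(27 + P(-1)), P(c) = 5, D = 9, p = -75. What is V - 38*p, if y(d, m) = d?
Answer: 2841 + 4*√2 ≈ 2846.7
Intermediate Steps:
w = 4*√2 (w = √(27 + 5) = √32 = 4*√2 ≈ 5.6569)
V = -9 + 4*√2 (V = 4*√2 - 1*9 = 4*√2 - 9 = -9 + 4*√2 ≈ -3.3431)
V - 38*p = (-9 + 4*√2) - 38*(-75) = (-9 + 4*√2) + 2850 = 2841 + 4*√2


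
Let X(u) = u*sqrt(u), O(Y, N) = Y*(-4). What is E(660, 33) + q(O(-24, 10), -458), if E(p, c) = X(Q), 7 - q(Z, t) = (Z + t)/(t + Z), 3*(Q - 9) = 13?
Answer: 6 + 80*sqrt(30)/9 ≈ 54.686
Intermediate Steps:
O(Y, N) = -4*Y
Q = 40/3 (Q = 9 + (1/3)*13 = 9 + 13/3 = 40/3 ≈ 13.333)
q(Z, t) = 6 (q(Z, t) = 7 - (Z + t)/(t + Z) = 7 - (Z + t)/(Z + t) = 7 - 1*1 = 7 - 1 = 6)
X(u) = u**(3/2)
E(p, c) = 80*sqrt(30)/9 (E(p, c) = (40/3)**(3/2) = 80*sqrt(30)/9)
E(660, 33) + q(O(-24, 10), -458) = 80*sqrt(30)/9 + 6 = 6 + 80*sqrt(30)/9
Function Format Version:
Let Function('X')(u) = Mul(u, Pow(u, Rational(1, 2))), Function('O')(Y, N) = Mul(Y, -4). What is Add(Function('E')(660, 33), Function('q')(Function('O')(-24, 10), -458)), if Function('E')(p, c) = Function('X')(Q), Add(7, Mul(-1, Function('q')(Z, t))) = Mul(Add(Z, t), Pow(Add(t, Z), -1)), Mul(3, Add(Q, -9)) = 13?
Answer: Add(6, Mul(Rational(80, 9), Pow(30, Rational(1, 2)))) ≈ 54.686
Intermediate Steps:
Function('O')(Y, N) = Mul(-4, Y)
Q = Rational(40, 3) (Q = Add(9, Mul(Rational(1, 3), 13)) = Add(9, Rational(13, 3)) = Rational(40, 3) ≈ 13.333)
Function('q')(Z, t) = 6 (Function('q')(Z, t) = Add(7, Mul(-1, Mul(Add(Z, t), Pow(Add(t, Z), -1)))) = Add(7, Mul(-1, Mul(Add(Z, t), Pow(Add(Z, t), -1)))) = Add(7, Mul(-1, 1)) = Add(7, -1) = 6)
Function('X')(u) = Pow(u, Rational(3, 2))
Function('E')(p, c) = Mul(Rational(80, 9), Pow(30, Rational(1, 2))) (Function('E')(p, c) = Pow(Rational(40, 3), Rational(3, 2)) = Mul(Rational(80, 9), Pow(30, Rational(1, 2))))
Add(Function('E')(660, 33), Function('q')(Function('O')(-24, 10), -458)) = Add(Mul(Rational(80, 9), Pow(30, Rational(1, 2))), 6) = Add(6, Mul(Rational(80, 9), Pow(30, Rational(1, 2))))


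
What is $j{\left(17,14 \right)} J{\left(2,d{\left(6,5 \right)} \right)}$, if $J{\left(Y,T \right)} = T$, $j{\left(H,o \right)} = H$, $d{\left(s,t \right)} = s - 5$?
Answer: $17$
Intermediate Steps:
$d{\left(s,t \right)} = -5 + s$ ($d{\left(s,t \right)} = s - 5 = -5 + s$)
$j{\left(17,14 \right)} J{\left(2,d{\left(6,5 \right)} \right)} = 17 \left(-5 + 6\right) = 17 \cdot 1 = 17$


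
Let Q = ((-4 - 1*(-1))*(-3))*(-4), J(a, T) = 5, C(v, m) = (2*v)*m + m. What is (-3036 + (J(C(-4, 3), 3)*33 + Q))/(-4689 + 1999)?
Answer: 2907/2690 ≈ 1.0807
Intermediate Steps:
C(v, m) = m + 2*m*v (C(v, m) = 2*m*v + m = m + 2*m*v)
Q = -36 (Q = ((-4 + 1)*(-3))*(-4) = -3*(-3)*(-4) = 9*(-4) = -36)
(-3036 + (J(C(-4, 3), 3)*33 + Q))/(-4689 + 1999) = (-3036 + (5*33 - 36))/(-4689 + 1999) = (-3036 + (165 - 36))/(-2690) = (-3036 + 129)*(-1/2690) = -2907*(-1/2690) = 2907/2690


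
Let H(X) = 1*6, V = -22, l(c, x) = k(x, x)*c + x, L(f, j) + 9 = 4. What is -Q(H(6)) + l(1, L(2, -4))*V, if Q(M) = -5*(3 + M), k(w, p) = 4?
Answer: 67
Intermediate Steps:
L(f, j) = -5 (L(f, j) = -9 + 4 = -5)
l(c, x) = x + 4*c (l(c, x) = 4*c + x = x + 4*c)
H(X) = 6
Q(M) = -15 - 5*M
-Q(H(6)) + l(1, L(2, -4))*V = -(-15 - 5*6) + (-5 + 4*1)*(-22) = -(-15 - 30) + (-5 + 4)*(-22) = -1*(-45) - 1*(-22) = 45 + 22 = 67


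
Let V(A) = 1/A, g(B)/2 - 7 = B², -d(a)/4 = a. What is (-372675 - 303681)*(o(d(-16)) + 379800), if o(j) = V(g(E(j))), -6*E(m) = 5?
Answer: -71155774612008/277 ≈ -2.5688e+11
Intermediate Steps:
d(a) = -4*a
E(m) = -⅚ (E(m) = -⅙*5 = -⅚)
g(B) = 14 + 2*B²
o(j) = 18/277 (o(j) = 1/(14 + 2*(-⅚)²) = 1/(14 + 2*(25/36)) = 1/(14 + 25/18) = 1/(277/18) = 18/277)
(-372675 - 303681)*(o(d(-16)) + 379800) = (-372675 - 303681)*(18/277 + 379800) = -676356*105204618/277 = -71155774612008/277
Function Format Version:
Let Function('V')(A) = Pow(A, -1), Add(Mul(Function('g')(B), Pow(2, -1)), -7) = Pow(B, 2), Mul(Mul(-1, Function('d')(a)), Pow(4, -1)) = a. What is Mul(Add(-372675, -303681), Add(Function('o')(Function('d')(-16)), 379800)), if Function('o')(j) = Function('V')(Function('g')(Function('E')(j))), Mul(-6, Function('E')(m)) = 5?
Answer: Rational(-71155774612008, 277) ≈ -2.5688e+11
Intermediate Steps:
Function('d')(a) = Mul(-4, a)
Function('E')(m) = Rational(-5, 6) (Function('E')(m) = Mul(Rational(-1, 6), 5) = Rational(-5, 6))
Function('g')(B) = Add(14, Mul(2, Pow(B, 2)))
Function('o')(j) = Rational(18, 277) (Function('o')(j) = Pow(Add(14, Mul(2, Pow(Rational(-5, 6), 2))), -1) = Pow(Add(14, Mul(2, Rational(25, 36))), -1) = Pow(Add(14, Rational(25, 18)), -1) = Pow(Rational(277, 18), -1) = Rational(18, 277))
Mul(Add(-372675, -303681), Add(Function('o')(Function('d')(-16)), 379800)) = Mul(Add(-372675, -303681), Add(Rational(18, 277), 379800)) = Mul(-676356, Rational(105204618, 277)) = Rational(-71155774612008, 277)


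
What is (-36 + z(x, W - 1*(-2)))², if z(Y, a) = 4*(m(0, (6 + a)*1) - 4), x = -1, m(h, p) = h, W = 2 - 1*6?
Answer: 2704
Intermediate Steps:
W = -4 (W = 2 - 6 = -4)
z(Y, a) = -16 (z(Y, a) = 4*(0 - 4) = 4*(-4) = -16)
(-36 + z(x, W - 1*(-2)))² = (-36 - 16)² = (-52)² = 2704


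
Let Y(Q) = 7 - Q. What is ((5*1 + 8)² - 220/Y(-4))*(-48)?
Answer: -7152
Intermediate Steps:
((5*1 + 8)² - 220/Y(-4))*(-48) = ((5*1 + 8)² - 220/(7 - 1*(-4)))*(-48) = ((5 + 8)² - 220/(7 + 4))*(-48) = (13² - 220/11)*(-48) = (169 - 220*1/11)*(-48) = (169 - 20)*(-48) = 149*(-48) = -7152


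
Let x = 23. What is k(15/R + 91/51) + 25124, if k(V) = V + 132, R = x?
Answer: 29628146/1173 ≈ 25258.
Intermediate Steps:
R = 23
k(V) = 132 + V
k(15/R + 91/51) + 25124 = (132 + (15/23 + 91/51)) + 25124 = (132 + 2858/1173) + 25124 = 157694/1173 + 25124 = 29628146/1173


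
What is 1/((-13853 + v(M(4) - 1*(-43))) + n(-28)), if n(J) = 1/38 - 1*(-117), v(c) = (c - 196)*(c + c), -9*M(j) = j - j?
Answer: -38/1021971 ≈ -3.7183e-5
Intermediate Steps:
M(j) = 0 (M(j) = -(j - j)/9 = -⅑*0 = 0)
v(c) = 2*c*(-196 + c) (v(c) = (-196 + c)*(2*c) = 2*c*(-196 + c))
n(J) = 4447/38 (n(J) = 1/38 + 117 = 4447/38)
1/((-13853 + v(M(4) - 1*(-43))) + n(-28)) = 1/((-13853 + 2*(0 - 1*(-43))*(-196 + (0 - 1*(-43)))) + 4447/38) = 1/((-13853 + 2*(0 + 43)*(-196 + (0 + 43))) + 4447/38) = 1/((-13853 + 2*43*(-196 + 43)) + 4447/38) = 1/((-13853 + 2*43*(-153)) + 4447/38) = 1/((-13853 - 13158) + 4447/38) = 1/(-27011 + 4447/38) = 1/(-1021971/38) = -38/1021971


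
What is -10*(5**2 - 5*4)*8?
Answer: -400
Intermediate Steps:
-10*(5**2 - 5*4)*8 = -10*(25 - 20)*8 = -10*5*8 = -50*8 = -400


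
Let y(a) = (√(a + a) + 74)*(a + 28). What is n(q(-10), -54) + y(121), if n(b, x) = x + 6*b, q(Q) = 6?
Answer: 11008 + 1639*√2 ≈ 13326.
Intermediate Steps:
y(a) = (28 + a)*(74 + √2*√a) (y(a) = (√(2*a) + 74)*(28 + a) = (√2*√a + 74)*(28 + a) = (74 + √2*√a)*(28 + a) = (28 + a)*(74 + √2*√a))
n(q(-10), -54) + y(121) = (-54 + 6*6) + (2072 + 74*121 + √2*121^(3/2) + 28*√2*√121) = (-54 + 36) + (2072 + 8954 + √2*1331 + 28*√2*11) = -18 + (2072 + 8954 + 1331*√2 + 308*√2) = -18 + (11026 + 1639*√2) = 11008 + 1639*√2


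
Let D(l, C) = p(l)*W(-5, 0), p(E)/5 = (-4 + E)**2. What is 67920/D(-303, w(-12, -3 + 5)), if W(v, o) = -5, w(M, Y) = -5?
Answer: -13584/471245 ≈ -0.028826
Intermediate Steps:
p(E) = 5*(-4 + E)**2
D(l, C) = -25*(-4 + l)**2 (D(l, C) = (5*(-4 + l)**2)*(-5) = -25*(-4 + l)**2)
67920/D(-303, w(-12, -3 + 5)) = 67920/((-25*(-4 - 303)**2)) = 67920/((-25*(-307)**2)) = 67920/((-25*94249)) = 67920/(-2356225) = 67920*(-1/2356225) = -13584/471245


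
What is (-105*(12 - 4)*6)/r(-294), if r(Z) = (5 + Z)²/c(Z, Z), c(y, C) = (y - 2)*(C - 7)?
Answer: -449043840/83521 ≈ -5376.4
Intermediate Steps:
c(y, C) = (-7 + C)*(-2 + y) (c(y, C) = (-2 + y)*(-7 + C) = (-7 + C)*(-2 + y))
r(Z) = (5 + Z)²/(14 + Z² - 9*Z) (r(Z) = (5 + Z)²/(14 - 7*Z - 2*Z + Z*Z) = (5 + Z)²/(14 - 7*Z - 2*Z + Z²) = (5 + Z)²/(14 + Z² - 9*Z))
(-105*(12 - 4)*6)/r(-294) = (-105*(12 - 4)*6)/(((5 - 294)²/(14 + (-294)² - 9*(-294)))) = (-840*6)/(((-289)²/(14 + 86436 + 2646))) = (-105*48)/((83521/89096)) = -5040/(83521*(1/89096)) = -5040/83521/89096 = -5040*89096/83521 = -449043840/83521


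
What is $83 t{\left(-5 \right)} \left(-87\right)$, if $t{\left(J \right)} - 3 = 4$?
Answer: $-50547$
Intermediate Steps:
$t{\left(J \right)} = 7$ ($t{\left(J \right)} = 3 + 4 = 7$)
$83 t{\left(-5 \right)} \left(-87\right) = 83 \cdot 7 \left(-87\right) = 581 \left(-87\right) = -50547$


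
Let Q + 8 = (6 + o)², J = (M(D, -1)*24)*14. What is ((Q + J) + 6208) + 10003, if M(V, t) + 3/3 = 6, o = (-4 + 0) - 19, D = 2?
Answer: 18172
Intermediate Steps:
o = -23 (o = -4 - 19 = -23)
M(V, t) = 5 (M(V, t) = -1 + 6 = 5)
J = 1680 (J = (5*24)*14 = 120*14 = 1680)
Q = 281 (Q = -8 + (6 - 23)² = -8 + (-17)² = -8 + 289 = 281)
((Q + J) + 6208) + 10003 = ((281 + 1680) + 6208) + 10003 = (1961 + 6208) + 10003 = 8169 + 10003 = 18172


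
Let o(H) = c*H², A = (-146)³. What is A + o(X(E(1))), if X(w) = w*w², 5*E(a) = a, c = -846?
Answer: -48627125846/15625 ≈ -3.1121e+6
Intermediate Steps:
E(a) = a/5
A = -3112136
X(w) = w³
o(H) = -846*H²
A + o(X(E(1))) = -3112136 - 846*(((⅕)*1)³)² = -3112136 - 846*((⅕)³)² = -3112136 - 846*(1/125)² = -3112136 - 846*1/15625 = -3112136 - 846/15625 = -48627125846/15625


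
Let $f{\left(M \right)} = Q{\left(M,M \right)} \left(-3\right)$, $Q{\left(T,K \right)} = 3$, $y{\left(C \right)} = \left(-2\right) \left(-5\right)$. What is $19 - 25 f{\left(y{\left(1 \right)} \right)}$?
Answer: $244$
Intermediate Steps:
$y{\left(C \right)} = 10$
$f{\left(M \right)} = -9$ ($f{\left(M \right)} = 3 \left(-3\right) = -9$)
$19 - 25 f{\left(y{\left(1 \right)} \right)} = 19 - -225 = 19 + 225 = 244$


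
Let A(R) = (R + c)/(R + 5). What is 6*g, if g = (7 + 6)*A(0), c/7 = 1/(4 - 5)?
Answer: -546/5 ≈ -109.20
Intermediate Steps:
c = -7 (c = 7/(4 - 5) = 7/(-1) = 7*(-1) = -7)
A(R) = (-7 + R)/(5 + R) (A(R) = (R - 7)/(R + 5) = (-7 + R)/(5 + R))
g = -91/5 (g = (7 + 6)*((-7 + 0)/(5 + 0)) = 13*(-7/5) = -91/5 ≈ -18.200)
6*g = 6*(-91/5) = -546/5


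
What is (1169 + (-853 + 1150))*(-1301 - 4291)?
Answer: -8197872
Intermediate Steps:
(1169 + (-853 + 1150))*(-1301 - 4291) = (1169 + 297)*(-5592) = 1466*(-5592) = -8197872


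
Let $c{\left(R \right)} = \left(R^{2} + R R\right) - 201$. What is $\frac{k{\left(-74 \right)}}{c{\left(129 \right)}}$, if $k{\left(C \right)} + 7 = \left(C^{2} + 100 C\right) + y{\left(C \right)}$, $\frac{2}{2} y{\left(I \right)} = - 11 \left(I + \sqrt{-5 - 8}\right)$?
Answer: $- \frac{1117}{33081} - \frac{11 i \sqrt{13}}{33081} \approx -0.033766 - 0.0011989 i$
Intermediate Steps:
$c{\left(R \right)} = -201 + 2 R^{2}$ ($c{\left(R \right)} = \left(R^{2} + R^{2}\right) - 201 = 2 R^{2} - 201 = -201 + 2 R^{2}$)
$y{\left(I \right)} = - 11 I - 11 i \sqrt{13}$ ($y{\left(I \right)} = - 11 \left(I + \sqrt{-5 - 8}\right) = - 11 \left(I + \sqrt{-13}\right) = - 11 \left(I + i \sqrt{13}\right) = - 11 I - 11 i \sqrt{13}$)
$k{\left(C \right)} = -7 + C^{2} + 89 C - 11 i \sqrt{13}$ ($k{\left(C \right)} = -7 - \left(- C^{2} - 89 C + 11 i \sqrt{13}\right) = -7 + \left(C^{2} + 89 C - 11 i \sqrt{13}\right) = -7 + C^{2} + 89 C - 11 i \sqrt{13}$)
$\frac{k{\left(-74 \right)}}{c{\left(129 \right)}} = \frac{-7 + \left(-74\right)^{2} + 89 \left(-74\right) - 11 i \sqrt{13}}{-201 + 2 \cdot 129^{2}} = \frac{-7 + 5476 - 6586 - 11 i \sqrt{13}}{-201 + 2 \cdot 16641} = \frac{-1117 - 11 i \sqrt{13}}{-201 + 33282} = \frac{-1117 - 11 i \sqrt{13}}{33081} = \left(-1117 - 11 i \sqrt{13}\right) \frac{1}{33081} = - \frac{1117}{33081} - \frac{11 i \sqrt{13}}{33081}$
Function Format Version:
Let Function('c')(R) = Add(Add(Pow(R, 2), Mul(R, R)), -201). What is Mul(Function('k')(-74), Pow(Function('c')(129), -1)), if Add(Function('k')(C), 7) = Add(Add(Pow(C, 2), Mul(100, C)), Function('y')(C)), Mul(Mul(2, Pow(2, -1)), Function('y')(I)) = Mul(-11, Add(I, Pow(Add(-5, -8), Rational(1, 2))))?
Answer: Add(Rational(-1117, 33081), Mul(Rational(-11, 33081), I, Pow(13, Rational(1, 2)))) ≈ Add(-0.033766, Mul(-0.0011989, I))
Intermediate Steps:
Function('c')(R) = Add(-201, Mul(2, Pow(R, 2))) (Function('c')(R) = Add(Add(Pow(R, 2), Pow(R, 2)), -201) = Add(Mul(2, Pow(R, 2)), -201) = Add(-201, Mul(2, Pow(R, 2))))
Function('y')(I) = Add(Mul(-11, I), Mul(-11, I, Pow(13, Rational(1, 2)))) (Function('y')(I) = Mul(-11, Add(I, Pow(Add(-5, -8), Rational(1, 2)))) = Mul(-11, Add(I, Pow(-13, Rational(1, 2)))) = Mul(-11, Add(I, Mul(I, Pow(13, Rational(1, 2))))) = Add(Mul(-11, I), Mul(-11, I, Pow(13, Rational(1, 2)))))
Function('k')(C) = Add(-7, Pow(C, 2), Mul(89, C), Mul(-11, I, Pow(13, Rational(1, 2)))) (Function('k')(C) = Add(-7, Add(Add(Pow(C, 2), Mul(100, C)), Add(Mul(-11, C), Mul(-11, I, Pow(13, Rational(1, 2)))))) = Add(-7, Add(Pow(C, 2), Mul(89, C), Mul(-11, I, Pow(13, Rational(1, 2))))) = Add(-7, Pow(C, 2), Mul(89, C), Mul(-11, I, Pow(13, Rational(1, 2)))))
Mul(Function('k')(-74), Pow(Function('c')(129), -1)) = Mul(Add(-7, Pow(-74, 2), Mul(89, -74), Mul(-11, I, Pow(13, Rational(1, 2)))), Pow(Add(-201, Mul(2, Pow(129, 2))), -1)) = Mul(Add(-7, 5476, -6586, Mul(-11, I, Pow(13, Rational(1, 2)))), Pow(Add(-201, Mul(2, 16641)), -1)) = Mul(Add(-1117, Mul(-11, I, Pow(13, Rational(1, 2)))), Pow(Add(-201, 33282), -1)) = Mul(Add(-1117, Mul(-11, I, Pow(13, Rational(1, 2)))), Pow(33081, -1)) = Mul(Add(-1117, Mul(-11, I, Pow(13, Rational(1, 2)))), Rational(1, 33081)) = Add(Rational(-1117, 33081), Mul(Rational(-11, 33081), I, Pow(13, Rational(1, 2))))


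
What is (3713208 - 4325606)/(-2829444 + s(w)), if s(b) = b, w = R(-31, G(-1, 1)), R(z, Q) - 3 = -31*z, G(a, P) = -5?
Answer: 306199/1414240 ≈ 0.21651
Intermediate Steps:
R(z, Q) = 3 - 31*z
w = 964 (w = 3 - 31*(-31) = 3 + 961 = 964)
(3713208 - 4325606)/(-2829444 + s(w)) = (3713208 - 4325606)/(-2829444 + 964) = -612398/(-2828480) = -612398*(-1/2828480) = 306199/1414240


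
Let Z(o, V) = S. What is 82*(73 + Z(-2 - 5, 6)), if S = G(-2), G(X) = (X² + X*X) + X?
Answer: 6478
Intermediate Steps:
G(X) = X + 2*X² (G(X) = (X² + X²) + X = 2*X² + X = X + 2*X²)
S = 6 (S = -2*(1 + 2*(-2)) = -2*(1 - 4) = -2*(-3) = 6)
Z(o, V) = 6
82*(73 + Z(-2 - 5, 6)) = 82*(73 + 6) = 82*79 = 6478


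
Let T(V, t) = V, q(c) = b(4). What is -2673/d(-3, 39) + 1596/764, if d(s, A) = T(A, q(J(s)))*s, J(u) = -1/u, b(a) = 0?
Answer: 61914/2483 ≈ 24.935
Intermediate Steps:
q(c) = 0
d(s, A) = A*s
-2673/d(-3, 39) + 1596/764 = -2673/(39*(-3)) + 1596/764 = -2673/(-117) + 1596*(1/764) = -2673*(-1/117) + 399/191 = 297/13 + 399/191 = 61914/2483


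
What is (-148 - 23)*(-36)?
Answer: 6156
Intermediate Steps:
(-148 - 23)*(-36) = -171*(-36) = 6156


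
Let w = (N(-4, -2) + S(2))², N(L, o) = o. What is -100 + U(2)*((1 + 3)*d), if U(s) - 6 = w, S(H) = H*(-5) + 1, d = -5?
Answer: -2640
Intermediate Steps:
S(H) = 1 - 5*H (S(H) = -5*H + 1 = 1 - 5*H)
w = 121 (w = (-2 + (1 - 5*2))² = (-2 + (1 - 10))² = (-2 - 9)² = (-11)² = 121)
U(s) = 127 (U(s) = 6 + 121 = 127)
-100 + U(2)*((1 + 3)*d) = -100 + 127*((1 + 3)*(-5)) = -100 + 127*(4*(-5)) = -100 + 127*(-20) = -100 - 2540 = -2640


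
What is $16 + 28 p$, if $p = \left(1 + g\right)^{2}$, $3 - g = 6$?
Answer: $128$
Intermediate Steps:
$g = -3$ ($g = 3 - 6 = -3$)
$p = 4$ ($p = \left(1 - 3\right)^{2} = \left(-2\right)^{2} = 4$)
$16 + 28 p = 16 + 28 \cdot 4 = 16 + 112 = 128$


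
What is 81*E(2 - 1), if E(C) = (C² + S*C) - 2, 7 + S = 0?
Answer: -648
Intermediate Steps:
S = -7 (S = -7 + 0 = -7)
E(C) = -2 + C² - 7*C (E(C) = (C² - 7*C) - 2 = -2 + C² - 7*C)
81*E(2 - 1) = 81*(-2 + (2 - 1)² - 7*(2 - 1)) = 81*(-2 + 1² - 7*1) = 81*(-2 + 1 - 7) = 81*(-8) = -648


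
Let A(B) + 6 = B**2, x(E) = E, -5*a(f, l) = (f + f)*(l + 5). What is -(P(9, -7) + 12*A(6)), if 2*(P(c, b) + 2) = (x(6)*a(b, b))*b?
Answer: -2378/5 ≈ -475.60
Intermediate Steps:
a(f, l) = -2*f*(5 + l)/5 (a(f, l) = -(f + f)*(l + 5)/5 = -2*f*(5 + l)/5)
A(B) = -6 + B**2
P(c, b) = -2 - 6*b**2*(5 + b)/5 (P(c, b) = -2 + ((6*(-2*b*(5 + b)/5))*b)/2 = -2 + ((-12*b*(5 + b)/5)*b)/2 = -2 + (-12*b**2*(5 + b)/5)/2 = -2 - 6*b**2*(5 + b)/5)
-(P(9, -7) + 12*A(6)) = -((-2 + (6/5)*(-7)**2*(-5 - 1*(-7))) + 12*(-6 + 6**2)) = -((-2 + (6/5)*49*(-5 + 7)) + 12*(-6 + 36)) = -((-2 + (6/5)*49*2) + 12*30) = -((-2 + 588/5) + 360) = -(578/5 + 360) = -1*2378/5 = -2378/5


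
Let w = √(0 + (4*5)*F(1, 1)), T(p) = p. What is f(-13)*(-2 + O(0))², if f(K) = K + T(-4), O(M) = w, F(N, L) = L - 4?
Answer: 952 + 136*I*√15 ≈ 952.0 + 526.73*I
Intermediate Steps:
F(N, L) = -4 + L
w = 2*I*√15 (w = √(0 + (4*5)*(-4 + 1)) = √(0 + 20*(-3)) = √(0 - 60) = √(-60) = 2*I*√15 ≈ 7.746*I)
O(M) = 2*I*√15
f(K) = -4 + K (f(K) = K - 4 = -4 + K)
f(-13)*(-2 + O(0))² = (-4 - 13)*(-2 + 2*I*√15)² = -17*(-2 + 2*I*√15)²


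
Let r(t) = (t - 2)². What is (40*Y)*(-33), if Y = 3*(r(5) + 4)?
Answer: -51480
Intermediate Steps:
r(t) = (-2 + t)²
Y = 39 (Y = 3*((-2 + 5)² + 4) = 3*(3² + 4) = 3*(9 + 4) = 3*13 = 39)
(40*Y)*(-33) = (40*39)*(-33) = 1560*(-33) = -51480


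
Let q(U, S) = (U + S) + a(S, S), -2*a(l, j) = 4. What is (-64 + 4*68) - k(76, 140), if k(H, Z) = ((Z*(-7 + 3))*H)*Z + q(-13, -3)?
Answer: 5958626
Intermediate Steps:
a(l, j) = -2 (a(l, j) = -½*4 = -2)
q(U, S) = -2 + S + U (q(U, S) = (U + S) - 2 = (S + U) - 2 = -2 + S + U)
k(H, Z) = -18 - 4*H*Z² (k(H, Z) = ((Z*(-7 + 3))*H)*Z + (-2 - 3 - 13) = ((Z*(-4))*H)*Z - 18 = ((-4*Z)*H)*Z - 18 = (-4*H*Z)*Z - 18 = -4*H*Z² - 18 = -18 - 4*H*Z²)
(-64 + 4*68) - k(76, 140) = (-64 + 4*68) - (-18 - 4*76*140²) = (-64 + 272) - (-18 - 4*76*19600) = 208 - (-18 - 5958400) = 208 - 1*(-5958418) = 208 + 5958418 = 5958626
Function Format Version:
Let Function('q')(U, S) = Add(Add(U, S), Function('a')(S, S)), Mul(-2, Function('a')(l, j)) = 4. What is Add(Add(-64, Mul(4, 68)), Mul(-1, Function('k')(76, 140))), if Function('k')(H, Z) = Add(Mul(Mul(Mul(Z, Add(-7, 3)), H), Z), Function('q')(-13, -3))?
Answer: 5958626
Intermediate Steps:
Function('a')(l, j) = -2 (Function('a')(l, j) = Mul(Rational(-1, 2), 4) = -2)
Function('q')(U, S) = Add(-2, S, U) (Function('q')(U, S) = Add(Add(U, S), -2) = Add(Add(S, U), -2) = Add(-2, S, U))
Function('k')(H, Z) = Add(-18, Mul(-4, H, Pow(Z, 2))) (Function('k')(H, Z) = Add(Mul(Mul(Mul(Z, Add(-7, 3)), H), Z), Add(-2, -3, -13)) = Add(Mul(Mul(Mul(Z, -4), H), Z), -18) = Add(Mul(Mul(Mul(-4, Z), H), Z), -18) = Add(Mul(Mul(-4, H, Z), Z), -18) = Add(Mul(-4, H, Pow(Z, 2)), -18) = Add(-18, Mul(-4, H, Pow(Z, 2))))
Add(Add(-64, Mul(4, 68)), Mul(-1, Function('k')(76, 140))) = Add(Add(-64, Mul(4, 68)), Mul(-1, Add(-18, Mul(-4, 76, Pow(140, 2))))) = Add(Add(-64, 272), Mul(-1, Add(-18, Mul(-4, 76, 19600)))) = Add(208, Mul(-1, Add(-18, -5958400))) = Add(208, Mul(-1, -5958418)) = Add(208, 5958418) = 5958626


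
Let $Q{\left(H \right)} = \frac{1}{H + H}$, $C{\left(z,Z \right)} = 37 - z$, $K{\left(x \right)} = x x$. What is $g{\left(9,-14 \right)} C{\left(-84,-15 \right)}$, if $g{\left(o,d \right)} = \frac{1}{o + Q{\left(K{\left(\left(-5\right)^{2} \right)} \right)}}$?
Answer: $\frac{151250}{11251} \approx 13.443$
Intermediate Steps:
$K{\left(x \right)} = x^{2}$
$Q{\left(H \right)} = \frac{1}{2 H}$
$g{\left(o,d \right)} = \frac{1}{\frac{1}{1250} + o}$ ($g{\left(o,d \right)} = \frac{1}{o + \frac{1}{2 \left(\left(-5\right)^{2}\right)^{2}}} = \frac{1}{o + \frac{1}{2 \cdot 25^{2}}} = \frac{1}{o + \frac{1}{2 \cdot 625}} = \frac{1}{o + \frac{1}{2} \cdot \frac{1}{625}} = \frac{1}{o + \frac{1}{1250}} = \frac{1}{\frac{1}{1250} + o}$)
$g{\left(9,-14 \right)} C{\left(-84,-15 \right)} = \frac{1250}{1 + 1250 \cdot 9} \left(37 - -84\right) = \frac{1250}{1 + 11250} \left(37 + 84\right) = \frac{1250}{11251} \cdot 121 = \frac{151250}{11251}$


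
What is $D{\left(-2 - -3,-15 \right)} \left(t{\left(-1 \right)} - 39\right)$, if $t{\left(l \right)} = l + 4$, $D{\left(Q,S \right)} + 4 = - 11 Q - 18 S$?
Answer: $-9180$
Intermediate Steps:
$D{\left(Q,S \right)} = -4 - 18 S - 11 Q$ ($D{\left(Q,S \right)} = -4 - \left(11 Q + 18 S\right) = -4 - 18 S - 11 Q$)
$t{\left(l \right)} = 4 + l$
$D{\left(-2 - -3,-15 \right)} \left(t{\left(-1 \right)} - 39\right) = \left(-4 - -270 - 11 \left(-2 - -3\right)\right) \left(\left(4 - 1\right) - 39\right) = \left(-4 + 270 - 11 \left(-2 + 3\right)\right) \left(3 - 39\right) = \left(-4 + 270 - 11\right) \left(-36\right) = 255 \left(-36\right) = -9180$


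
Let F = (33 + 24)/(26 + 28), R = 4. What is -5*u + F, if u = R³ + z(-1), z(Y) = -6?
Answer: -5201/18 ≈ -288.94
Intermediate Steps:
F = 19/18 (F = 57/54 = 57*(1/54) = 19/18 ≈ 1.0556)
u = 58 (u = 4³ - 6 = 64 - 6 = 58)
-5*u + F = -5*58 + 19/18 = -290 + 19/18 = -5201/18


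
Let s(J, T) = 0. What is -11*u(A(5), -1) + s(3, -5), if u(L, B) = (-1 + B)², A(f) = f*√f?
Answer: -44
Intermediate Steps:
A(f) = f^(3/2)
-11*u(A(5), -1) + s(3, -5) = -11*(-1 - 1)² + 0 = -11*(-2)² + 0 = -11*4 + 0 = -44 + 0 = -44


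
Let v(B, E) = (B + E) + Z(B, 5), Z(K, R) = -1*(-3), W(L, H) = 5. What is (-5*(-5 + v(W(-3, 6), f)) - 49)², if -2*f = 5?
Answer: 10609/4 ≈ 2652.3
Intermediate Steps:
f = -5/2 (f = -½*5 = -5/2 ≈ -2.5000)
Z(K, R) = 3
v(B, E) = 3 + B + E (v(B, E) = (B + E) + 3 = 3 + B + E)
(-5*(-5 + v(W(-3, 6), f)) - 49)² = (-5*(-5 + (3 + 5 - 5/2)) - 49)² = (-5*(-5 + 11/2) - 49)² = (-5*½ - 49)² = (-5/2 - 49)² = (-103/2)² = 10609/4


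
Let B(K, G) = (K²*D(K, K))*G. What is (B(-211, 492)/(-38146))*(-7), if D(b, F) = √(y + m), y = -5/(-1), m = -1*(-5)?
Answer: 76665162*√10/19073 ≈ 12711.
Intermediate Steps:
m = 5
y = 5 (y = -5*(-1) = 5)
D(b, F) = √10 (D(b, F) = √(5 + 5) = √10)
B(K, G) = G*√10*K² (B(K, G) = (K²*√10)*G = (√10*K²)*G = G*√10*K²)
(B(-211, 492)/(-38146))*(-7) = ((492*√10*(-211)²)/(-38146))*(-7) = ((492*√10*44521)*(-1/38146))*(-7) = ((21904332*√10)*(-1/38146))*(-7) = -10952166*√10/19073*(-7) = 76665162*√10/19073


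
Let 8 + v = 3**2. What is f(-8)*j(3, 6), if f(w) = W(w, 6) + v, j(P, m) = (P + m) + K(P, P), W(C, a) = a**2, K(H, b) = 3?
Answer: 444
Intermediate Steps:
j(P, m) = 3 + P + m (j(P, m) = (P + m) + 3 = 3 + P + m)
v = 1 (v = -8 + 3**2 = -8 + 9 = 1)
f(w) = 37 (f(w) = 6**2 + 1 = 36 + 1 = 37)
f(-8)*j(3, 6) = 37*(3 + 3 + 6) = 37*12 = 444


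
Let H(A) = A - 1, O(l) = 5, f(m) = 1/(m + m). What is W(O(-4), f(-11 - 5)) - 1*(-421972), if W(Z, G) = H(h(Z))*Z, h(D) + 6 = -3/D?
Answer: 421934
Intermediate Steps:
f(m) = 1/(2*m)
h(D) = -6 - 3/D
H(A) = -1 + A
W(Z, G) = Z*(-7 - 3/Z) (W(Z, G) = (-1 + (-6 - 3/Z))*Z = (-7 - 3/Z)*Z = Z*(-7 - 3/Z))
W(O(-4), f(-11 - 5)) - 1*(-421972) = (-3 - 7*5) - 1*(-421972) = (-3 - 35) + 421972 = -38 + 421972 = 421934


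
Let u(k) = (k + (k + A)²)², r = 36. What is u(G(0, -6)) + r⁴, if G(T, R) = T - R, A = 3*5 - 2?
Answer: 1814305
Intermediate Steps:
A = 13 (A = 15 - 2 = 13)
u(k) = (k + (13 + k)²)² (u(k) = (k + (k + 13)²)² = (k + (13 + k)²)²)
u(G(0, -6)) + r⁴ = ((0 - 1*(-6)) + (13 + (0 - 1*(-6)))²)² + 36⁴ = ((0 + 6) + (13 + (0 + 6))²)² + 1679616 = (6 + (13 + 6)²)² + 1679616 = (6 + 19²)² + 1679616 = (6 + 361)² + 1679616 = 367² + 1679616 = 134689 + 1679616 = 1814305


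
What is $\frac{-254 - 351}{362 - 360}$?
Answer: $- \frac{605}{2} \approx -302.5$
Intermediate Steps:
$\frac{-254 - 351}{362 - 360} = - \frac{605}{2}$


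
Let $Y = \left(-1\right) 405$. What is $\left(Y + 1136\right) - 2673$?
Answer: $-1942$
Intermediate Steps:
$Y = -405$
$\left(Y + 1136\right) - 2673 = \left(-405 + 1136\right) - 2673 = 731 - 2673 = -1942$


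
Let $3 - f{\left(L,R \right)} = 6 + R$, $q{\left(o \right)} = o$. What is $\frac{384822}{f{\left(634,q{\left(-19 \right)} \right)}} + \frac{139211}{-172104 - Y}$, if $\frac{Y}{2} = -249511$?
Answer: $\frac{31451866493}{1307672} \approx 24052.0$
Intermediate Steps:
$Y = -499022$ ($Y = 2 \left(-249511\right) = -499022$)
$f{\left(L,R \right)} = -3 - R$ ($f{\left(L,R \right)} = 3 - \left(6 + R\right) = -3 - R$)
$\frac{384822}{f{\left(634,q{\left(-19 \right)} \right)}} + \frac{139211}{-172104 - Y} = \frac{384822}{-3 - -19} + \frac{139211}{-172104 - -499022} = \frac{384822}{-3 + 19} + \frac{139211}{-172104 + 499022} = \frac{384822}{16} + \frac{139211}{326918} = 384822 \cdot \frac{1}{16} + 139211 \cdot \frac{1}{326918} = \frac{192411}{8} + \frac{139211}{326918} = \frac{31451866493}{1307672}$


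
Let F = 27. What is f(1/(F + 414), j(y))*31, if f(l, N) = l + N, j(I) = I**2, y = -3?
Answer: 123070/441 ≈ 279.07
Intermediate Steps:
f(l, N) = N + l
f(1/(F + 414), j(y))*31 = ((-3)**2 + 1/(27 + 414))*31 = (9 + 1/441)*31 = (3970/441)*31 = 123070/441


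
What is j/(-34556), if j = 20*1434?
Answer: -7170/8639 ≈ -0.82996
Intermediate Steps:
j = 28680
j/(-34556) = 28680/(-34556) = 28680*(-1/34556) = -7170/8639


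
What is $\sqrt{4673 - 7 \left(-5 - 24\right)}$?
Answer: $2 \sqrt{1219} \approx 69.828$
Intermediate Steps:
$\sqrt{4673 - 7 \left(-5 - 24\right)} = \sqrt{4673 - -203} = \sqrt{4673 + 203} = \sqrt{4876} = 2 \sqrt{1219}$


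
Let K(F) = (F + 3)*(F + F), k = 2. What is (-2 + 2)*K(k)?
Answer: 0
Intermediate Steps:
K(F) = 2*F*(3 + F) (K(F) = (3 + F)*(2*F) = 2*F*(3 + F))
(-2 + 2)*K(k) = (-2 + 2)*(2*2*(3 + 2)) = 0*(2*2*5) = 0*20 = 0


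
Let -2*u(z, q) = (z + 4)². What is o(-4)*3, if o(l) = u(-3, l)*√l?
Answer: -3*I ≈ -3.0*I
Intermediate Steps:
u(z, q) = -(4 + z)²/2 (u(z, q) = -(z + 4)²/2 = -(4 + z)²/2)
o(l) = -√l/2 (o(l) = (-(4 - 3)²/2)*√l = (-½*1²)*√l = (-½*1)*√l = -√l/2)
o(-4)*3 = -I*3 = -3*I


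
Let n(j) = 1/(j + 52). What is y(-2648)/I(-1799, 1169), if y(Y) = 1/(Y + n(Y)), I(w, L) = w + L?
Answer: 1298/2165375835 ≈ 5.9943e-7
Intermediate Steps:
n(j) = 1/(52 + j)
I(w, L) = L + w
y(Y) = 1/(Y + 1/(52 + Y))
y(-2648)/I(-1799, 1169) = ((52 - 2648)/(1 - 2648*(52 - 2648)))/(1169 - 1799) = (-2596/(1 - 2648*(-2596)))/(-630) = (-2596/(1 + 6874208))*(-1/630) = (-2596/6874209)*(-1/630) = ((1/6874209)*(-2596))*(-1/630) = -2596/6874209*(-1/630) = 1298/2165375835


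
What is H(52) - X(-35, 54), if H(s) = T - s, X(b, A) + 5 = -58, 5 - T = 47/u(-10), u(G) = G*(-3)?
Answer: 433/30 ≈ 14.433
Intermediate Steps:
u(G) = -3*G
T = 103/30 (T = 5 - 47/((-3*(-10))) = 5 - 47/30 = 103/30 ≈ 3.4333)
X(b, A) = -63 (X(b, A) = -5 - 58 = -63)
H(s) = 103/30 - s
H(52) - X(-35, 54) = (103/30 - 1*52) - 1*(-63) = (103/30 - 52) + 63 = -1457/30 + 63 = 433/30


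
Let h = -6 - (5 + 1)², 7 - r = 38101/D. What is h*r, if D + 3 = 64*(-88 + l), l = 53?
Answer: -2259684/2243 ≈ -1007.4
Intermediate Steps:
D = -2243 (D = -3 + 64*(-88 + 53) = -3 + 64*(-35) = -3 - 2240 = -2243)
r = 53802/2243 (r = 7 - 38101/(-2243) = 7 - 38101*(-1)/2243 = 7 - 1*(-38101/2243) = 7 + 38101/2243 = 53802/2243 ≈ 23.987)
h = -42 (h = -6 - 1*6² = -6 - 1*36 = -6 - 36 = -42)
h*r = -42*53802/2243 = -2259684/2243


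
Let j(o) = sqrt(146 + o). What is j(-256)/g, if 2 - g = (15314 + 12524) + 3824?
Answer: -I*sqrt(110)/31660 ≈ -0.00033127*I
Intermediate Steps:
g = -31660 (g = 2 - ((15314 + 12524) + 3824) = 2 - (27838 + 3824) = 2 - 1*31662 = 2 - 31662 = -31660)
j(-256)/g = sqrt(146 - 256)/(-31660) = sqrt(-110)*(-1/31660) = (I*sqrt(110))*(-1/31660) = -I*sqrt(110)/31660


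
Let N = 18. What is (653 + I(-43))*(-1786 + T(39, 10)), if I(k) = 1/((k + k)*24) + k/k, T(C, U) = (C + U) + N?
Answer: -773466915/688 ≈ -1.1242e+6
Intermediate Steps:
T(C, U) = 18 + C + U (T(C, U) = (C + U) + 18 = 18 + C + U)
I(k) = 1 + 1/(48*k) (I(k) = (1/24)/(2*k) + 1 = (1/(2*k))*(1/24) + 1 = 1/(48*k) + 1 = 1 + 1/(48*k))
(653 + I(-43))*(-1786 + T(39, 10)) = (653 + (1/48 - 43)/(-43))*(-1786 + (18 + 39 + 10)) = (653 - 1/43*(-2063/48))*(-1786 + 67) = (653 + 2063/2064)*(-1719) = (1349855/2064)*(-1719) = -773466915/688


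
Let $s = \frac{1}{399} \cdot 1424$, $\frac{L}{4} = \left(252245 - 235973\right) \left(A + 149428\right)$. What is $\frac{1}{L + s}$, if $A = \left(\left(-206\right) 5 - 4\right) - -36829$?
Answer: $\frac{399}{4810262056400} \approx 8.2948 \cdot 10^{-11}$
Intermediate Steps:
$A = 35795$ ($A = \left(-1030 - 4\right) + 36829 = -1034 + 36829 = 35795$)
$L = 12055794624$ ($L = 4 \left(252245 - 235973\right) \left(35795 + 149428\right) = 4 \cdot 16272 \cdot 185223 = 4 \cdot 3013948656 = 12055794624$)
$s = \frac{1424}{399}$ ($s = \frac{1}{399} \cdot 1424 = \frac{1424}{399} \approx 3.5689$)
$\frac{1}{L + s} = \frac{1}{12055794624 + \frac{1424}{399}} = \frac{1}{\frac{4810262056400}{399}} = \frac{399}{4810262056400}$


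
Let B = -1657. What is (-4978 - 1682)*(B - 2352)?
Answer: 26699940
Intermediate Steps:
(-4978 - 1682)*(B - 2352) = (-4978 - 1682)*(-1657 - 2352) = -6660*(-4009) = 26699940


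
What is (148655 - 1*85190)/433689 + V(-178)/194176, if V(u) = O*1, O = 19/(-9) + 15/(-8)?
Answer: 7212673819/49294826496 ≈ 0.14632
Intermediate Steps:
O = -287/72 (O = 19*(-⅑) + 15*(-⅛) = -19/9 - 15/8 = -287/72 ≈ -3.9861)
V(u) = -287/72 (V(u) = -287/72*1 = -287/72)
(148655 - 1*85190)/433689 + V(-178)/194176 = (148655 - 1*85190)/433689 - 287/72/194176 = (148655 - 85190)*(1/433689) - 287/72*1/194176 = 63465*(1/433689) - 7/340992 = 21155/144563 - 7/340992 = 7212673819/49294826496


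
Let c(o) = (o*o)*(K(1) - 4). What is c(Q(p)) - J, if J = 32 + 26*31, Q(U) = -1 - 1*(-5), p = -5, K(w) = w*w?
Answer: -886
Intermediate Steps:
K(w) = w²
Q(U) = 4 (Q(U) = -1 + 5 = 4)
c(o) = -3*o² (c(o) = (o*o)*(1² - 4) = o²*(1 - 4) = o²*(-3) = -3*o²)
J = 838 (J = 32 + 806 = 838)
c(Q(p)) - J = -3*4² - 1*838 = -3*16 - 838 = -48 - 838 = -886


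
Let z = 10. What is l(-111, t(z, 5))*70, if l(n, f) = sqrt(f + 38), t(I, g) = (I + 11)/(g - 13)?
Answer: 35*sqrt(566)/2 ≈ 416.34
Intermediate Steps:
t(I, g) = (11 + I)/(-13 + g)
l(n, f) = sqrt(38 + f)
l(-111, t(z, 5))*70 = sqrt(38 + (11 + 10)/(-13 + 5))*70 = sqrt(38 + 21/(-8))*70 = sqrt(38 - 1/8*21)*70 = sqrt(38 - 21/8)*70 = sqrt(283/8)*70 = (sqrt(566)/4)*70 = 35*sqrt(566)/2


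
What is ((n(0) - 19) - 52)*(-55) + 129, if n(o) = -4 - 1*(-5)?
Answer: 3979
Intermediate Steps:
n(o) = 1 (n(o) = -4 + 5 = 1)
((n(0) - 19) - 52)*(-55) + 129 = ((1 - 19) - 52)*(-55) + 129 = (-18 - 52)*(-55) + 129 = -70*(-55) + 129 = 3850 + 129 = 3979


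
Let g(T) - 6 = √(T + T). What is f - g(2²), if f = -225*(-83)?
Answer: 18669 - 2*√2 ≈ 18666.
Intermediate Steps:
f = 18675
g(T) = 6 + √2*√T (g(T) = 6 + √(T + T) = 6 + √(2*T) = 6 + √2*√T)
f - g(2²) = 18675 - (6 + √2*√(2²)) = 18675 - (6 + √2*√4) = 18675 - (6 + √2*2) = 18675 - (6 + 2*√2) = 18675 + (-6 - 2*√2) = 18669 - 2*√2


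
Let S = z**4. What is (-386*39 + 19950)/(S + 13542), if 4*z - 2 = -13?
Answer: 1253376/3481393 ≈ 0.36002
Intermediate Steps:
z = -11/4 (z = 1/2 + (1/4)*(-13) = 1/2 - 13/4 = -11/4 ≈ -2.7500)
S = 14641/256 (S = (-11/4)**4 = 14641/256 ≈ 57.191)
(-386*39 + 19950)/(S + 13542) = (-386*39 + 19950)/(14641/256 + 13542) = (-15054 + 19950)/(3481393/256) = 4896*(256/3481393) = 1253376/3481393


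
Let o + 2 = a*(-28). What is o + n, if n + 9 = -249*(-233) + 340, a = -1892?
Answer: 111322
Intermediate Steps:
n = 58348 (n = -9 + (-249*(-233) + 340) = -9 + (58017 + 340) = -9 + 58357 = 58348)
o = 52974 (o = -2 - 1892*(-28) = -2 + 52976 = 52974)
o + n = 52974 + 58348 = 111322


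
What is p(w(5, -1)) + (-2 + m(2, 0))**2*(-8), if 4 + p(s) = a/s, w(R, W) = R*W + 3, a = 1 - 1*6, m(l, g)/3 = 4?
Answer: -1603/2 ≈ -801.50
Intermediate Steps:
m(l, g) = 12 (m(l, g) = 3*4 = 12)
a = -5 (a = 1 - 6 = -5)
w(R, W) = 3 + R*W
p(s) = -4 - 5/s
p(w(5, -1)) + (-2 + m(2, 0))**2*(-8) = (-4 - 5/(3 + 5*(-1))) + (-2 + 12)**2*(-8) = (-4 - 5/(3 - 5)) + 10**2*(-8) = (-4 - 5/(-2)) + 100*(-8) = (-4 - 5*(-1/2)) - 800 = (-4 + 5/2) - 800 = -3/2 - 800 = -1603/2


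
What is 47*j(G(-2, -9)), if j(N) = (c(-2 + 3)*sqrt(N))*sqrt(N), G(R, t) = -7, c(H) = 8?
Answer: -2632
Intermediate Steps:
j(N) = 8*N (j(N) = (8*sqrt(N))*sqrt(N) = 8*N)
47*j(G(-2, -9)) = 47*(8*(-7)) = 47*(-56) = -2632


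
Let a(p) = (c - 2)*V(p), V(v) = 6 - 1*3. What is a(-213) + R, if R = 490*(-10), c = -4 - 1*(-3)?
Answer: -4909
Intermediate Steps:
V(v) = 3 (V(v) = 6 - 3 = 3)
c = -1 (c = -4 + 3 = -1)
a(p) = -9 (a(p) = (-1 - 2)*3 = -3*3 = -9)
R = -4900
a(-213) + R = -9 - 4900 = -4909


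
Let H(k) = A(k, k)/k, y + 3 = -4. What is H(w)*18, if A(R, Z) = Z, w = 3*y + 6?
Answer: 18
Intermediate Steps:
y = -7 (y = -3 - 4 = -7)
w = -15 (w = 3*(-7) + 6 = -21 + 6 = -15)
H(k) = 1 (H(k) = k/k = 1)
H(w)*18 = 1*18 = 18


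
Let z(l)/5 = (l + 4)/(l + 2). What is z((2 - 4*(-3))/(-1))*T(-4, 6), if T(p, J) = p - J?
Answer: -125/3 ≈ -41.667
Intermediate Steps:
z(l) = 5*(4 + l)/(2 + l) (z(l) = 5*((l + 4)/(l + 2)) = 5*((4 + l)/(2 + l)) = 5*(4 + l)/(2 + l))
z((2 - 4*(-3))/(-1))*T(-4, 6) = (5*(4 + (2 - 4*(-3))/(-1))/(2 + (2 - 4*(-3))/(-1)))*(-4 - 1*6) = (5*(4 + (2 + 12)*(-1))/(2 + (2 + 12)*(-1)))*(-4 - 6) = (5*(4 + 14*(-1))/(2 + 14*(-1)))*(-10) = (5*(4 - 14)/(2 - 14))*(-10) = (5*(-10)/(-12))*(-10) = (5*(-1/12)*(-10))*(-10) = (25/6)*(-10) = -125/3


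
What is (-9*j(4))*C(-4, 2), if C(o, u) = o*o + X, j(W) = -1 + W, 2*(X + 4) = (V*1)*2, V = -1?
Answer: -297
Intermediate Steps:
X = -5 (X = -4 + (-1*1*2)/2 = -4 + (-1*2)/2 = -4 + (½)*(-2) = -4 - 1 = -5)
C(o, u) = -5 + o² (C(o, u) = o*o - 5 = o² - 5 = -5 + o²)
(-9*j(4))*C(-4, 2) = (-9*(-1 + 4))*(-5 + (-4)²) = (-9*3)*(-5 + 16) = -27*11 = -297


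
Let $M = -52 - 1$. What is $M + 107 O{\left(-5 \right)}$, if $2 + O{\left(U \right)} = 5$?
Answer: $268$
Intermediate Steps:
$O{\left(U \right)} = 3$ ($O{\left(U \right)} = -2 + 5 = 3$)
$M = -53$ ($M = -52 - 1 = -53$)
$M + 107 O{\left(-5 \right)} = -53 + 107 \cdot 3 = -53 + 321 = 268$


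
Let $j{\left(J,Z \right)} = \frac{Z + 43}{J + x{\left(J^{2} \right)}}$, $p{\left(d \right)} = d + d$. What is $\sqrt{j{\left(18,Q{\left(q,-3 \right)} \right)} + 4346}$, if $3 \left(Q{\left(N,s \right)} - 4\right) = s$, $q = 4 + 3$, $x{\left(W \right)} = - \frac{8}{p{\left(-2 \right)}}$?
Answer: $\frac{\sqrt{434830}}{10} \approx 65.942$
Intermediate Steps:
$p{\left(d \right)} = 2 d$
$x{\left(W \right)} = 2$ ($x{\left(W \right)} = - \frac{8}{2 \left(-2\right)} = - \frac{8}{-4} = \left(-8\right) \left(- \frac{1}{4}\right) = 2$)
$q = 7$
$Q{\left(N,s \right)} = 4 + \frac{s}{3}$
$j{\left(J,Z \right)} = \frac{43 + Z}{2 + J}$ ($j{\left(J,Z \right)} = \frac{Z + 43}{J + 2} = \frac{43 + Z}{2 + J}$)
$\sqrt{j{\left(18,Q{\left(q,-3 \right)} \right)} + 4346} = \sqrt{\frac{43 + \left(4 + \frac{1}{3} \left(-3\right)\right)}{2 + 18} + 4346} = \sqrt{\frac{43 + \left(4 - 1\right)}{20} + 4346} = \sqrt{\frac{43 + 3}{20} + 4346} = \sqrt{\frac{1}{20} \cdot 46 + 4346} = \sqrt{\frac{23}{10} + 4346} = \sqrt{\frac{43483}{10}} = \frac{\sqrt{434830}}{10}$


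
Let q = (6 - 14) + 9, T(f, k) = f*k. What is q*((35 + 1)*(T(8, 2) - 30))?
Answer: -504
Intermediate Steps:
q = 1 (q = -8 + 9 = 1)
q*((35 + 1)*(T(8, 2) - 30)) = 1*((35 + 1)*(8*2 - 30)) = 1*(36*(16 - 30)) = 1*(36*(-14)) = 1*(-504) = -504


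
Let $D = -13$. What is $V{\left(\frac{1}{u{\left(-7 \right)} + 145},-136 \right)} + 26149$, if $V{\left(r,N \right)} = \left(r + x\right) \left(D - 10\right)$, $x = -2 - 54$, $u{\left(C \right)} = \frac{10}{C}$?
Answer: $\frac{27574024}{1005} \approx 27437.0$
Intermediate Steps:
$x = -56$
$V{\left(r,N \right)} = 1288 - 23 r$ ($V{\left(r,N \right)} = \left(r - 56\right) \left(-13 - 10\right) = \left(-56 + r\right) \left(-23\right) = 1288 - 23 r$)
$V{\left(\frac{1}{u{\left(-7 \right)} + 145},-136 \right)} + 26149 = \left(1288 - \frac{23}{\frac{10}{-7} + 145}\right) + 26149 = \left(1288 - \frac{23}{10 \left(- \frac{1}{7}\right) + 145}\right) + 26149 = \left(1288 - \frac{23}{- \frac{10}{7} + 145}\right) + 26149 = \left(1288 - \frac{23}{\frac{1005}{7}}\right) + 26149 = \left(1288 - \frac{161}{1005}\right) + 26149 = \frac{1294279}{1005} + 26149 = \frac{27574024}{1005}$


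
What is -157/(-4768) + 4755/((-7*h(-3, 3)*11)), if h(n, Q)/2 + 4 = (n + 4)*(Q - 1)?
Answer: 5680049/367136 ≈ 15.471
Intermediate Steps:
h(n, Q) = -8 + 2*(-1 + Q)*(4 + n) (h(n, Q) = -8 + 2*((n + 4)*(Q - 1)) = -8 + 2*((4 + n)*(-1 + Q)) = -8 + 2*((-1 + Q)*(4 + n)) = -8 + 2*(-1 + Q)*(4 + n))
-157/(-4768) + 4755/((-7*h(-3, 3)*11)) = -157/(-4768) + 4755/((-7*(-16 - 2*(-3) + 8*3 + 2*3*(-3))*11)) = -157*(-1/4768) + 4755/((-7*(-16 + 6 + 24 - 18)*11)) = 157/4768 + 4755/((-7*(-4)*11)) = 157/4768 + 4755/((28*11)) = 157/4768 + 4755/308 = 5680049/367136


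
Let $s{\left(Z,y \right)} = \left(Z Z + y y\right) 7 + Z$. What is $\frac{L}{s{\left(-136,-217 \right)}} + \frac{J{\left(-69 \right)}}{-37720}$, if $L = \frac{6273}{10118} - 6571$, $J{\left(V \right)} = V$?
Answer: $- \frac{47547245357}{3807872672840} \approx -0.012487$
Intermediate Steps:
$s{\left(Z,y \right)} = Z + 7 Z^{2} + 7 y^{2}$ ($s{\left(Z,y \right)} = \left(Z^{2} + y^{2}\right) 7 + Z = \left(7 Z^{2} + 7 y^{2}\right) + Z = Z + 7 Z^{2} + 7 y^{2}$)
$L = - \frac{66479105}{10118}$ ($L = 6273 \cdot \frac{1}{10118} - 6571 = \frac{6273}{10118} - 6571 = - \frac{66479105}{10118} \approx -6570.4$)
$\frac{L}{s{\left(-136,-217 \right)}} + \frac{J{\left(-69 \right)}}{-37720} = - \frac{66479105}{10118 \left(-136 + 7 \left(-136\right)^{2} + 7 \left(-217\right)^{2}\right)} - \frac{69}{-37720} = - \frac{66479105}{10118 \left(-136 + 7 \cdot 18496 + 7 \cdot 47089\right)} - - \frac{3}{1640} = - \frac{66479105}{10118 \left(-136 + 129472 + 329623\right)} + \frac{3}{1640} = - \frac{66479105}{10118 \cdot 458959} + \frac{3}{1640} = \left(- \frac{66479105}{10118}\right) \frac{1}{458959} + \frac{3}{1640} = - \frac{66479105}{4643747162} + \frac{3}{1640} = - \frac{47547245357}{3807872672840}$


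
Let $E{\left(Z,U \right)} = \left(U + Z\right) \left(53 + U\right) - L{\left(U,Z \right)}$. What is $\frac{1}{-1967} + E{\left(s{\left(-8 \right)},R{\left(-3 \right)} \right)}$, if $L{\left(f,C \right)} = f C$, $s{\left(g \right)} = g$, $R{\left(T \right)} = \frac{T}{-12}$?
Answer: $- \frac{12925173}{31472} \approx -410.69$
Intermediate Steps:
$R{\left(T \right)} = - \frac{T}{12}$ ($R{\left(T \right)} = T \left(- \frac{1}{12}\right) = - \frac{T}{12}$)
$L{\left(f,C \right)} = C f$
$E{\left(Z,U \right)} = \left(53 + U\right) \left(U + Z\right) - U Z$ ($E{\left(Z,U \right)} = \left(U + Z\right) \left(53 + U\right) - Z U = \left(53 + U\right) \left(U + Z\right) - U Z$)
$\frac{1}{-1967} + E{\left(s{\left(-8 \right)},R{\left(-3 \right)} \right)} = \frac{1}{-1967} + \left(\left(\left(- \frac{1}{12}\right) \left(-3\right)\right)^{2} + 53 \left(\left(- \frac{1}{12}\right) \left(-3\right)\right) + 53 \left(-8\right)\right) = - \frac{1}{1967} + \left(\left(\frac{1}{4}\right)^{2} + 53 \cdot \frac{1}{4} - 424\right) = - \frac{1}{1967} + \left(\frac{1}{16} + \frac{53}{4} - 424\right) = - \frac{1}{1967} - \frac{6571}{16} = - \frac{12925173}{31472}$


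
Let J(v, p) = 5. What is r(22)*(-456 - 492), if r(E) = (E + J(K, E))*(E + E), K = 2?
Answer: -1126224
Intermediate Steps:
r(E) = 2*E*(5 + E) (r(E) = (E + 5)*(E + E) = (5 + E)*(2*E) = 2*E*(5 + E))
r(22)*(-456 - 492) = (2*22*(5 + 22))*(-456 - 492) = (2*22*27)*(-948) = 1188*(-948) = -1126224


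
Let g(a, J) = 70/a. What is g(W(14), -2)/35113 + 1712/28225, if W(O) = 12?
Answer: 361668611/5946386550 ≈ 0.060822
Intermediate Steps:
g(W(14), -2)/35113 + 1712/28225 = (70/12)/35113 + 1712/28225 = (70*(1/12))*(1/35113) + 1712*(1/28225) = (35/6)*(1/35113) + 1712/28225 = 35/210678 + 1712/28225 = 361668611/5946386550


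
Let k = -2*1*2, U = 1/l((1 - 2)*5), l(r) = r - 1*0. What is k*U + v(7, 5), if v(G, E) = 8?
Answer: 44/5 ≈ 8.8000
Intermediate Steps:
l(r) = r (l(r) = r + 0 = r)
U = -⅕ (U = 1/((1 - 2)*5) = 1/(-1*5) = 1/(-5) = -⅕ ≈ -0.20000)
k = -4 (k = -2*2 = -4)
k*U + v(7, 5) = -4*(-⅕) + 8 = ⅘ + 8 = 44/5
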